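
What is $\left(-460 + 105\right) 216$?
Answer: $-76680$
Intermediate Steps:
$\left(-460 + 105\right) 216 = \left(-355\right) 216 = -76680$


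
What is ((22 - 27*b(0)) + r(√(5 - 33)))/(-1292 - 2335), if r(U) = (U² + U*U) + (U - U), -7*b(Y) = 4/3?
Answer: 202/25389 ≈ 0.0079562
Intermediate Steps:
b(Y) = -4/21 (b(Y) = -4/(7*3) = -⅐*4/3 = -4/21)
r(U) = 2*U² (r(U) = (U² + U²) + 0 = 2*U² + 0 = 2*U²)
((22 - 27*b(0)) + r(√(5 - 33)))/(-1292 - 2335) = ((22 - 27*(-4/21)) + 2*(√(5 - 33))²)/(-1292 - 2335) = ((22 + 36/7) + 2*(√(-28))²)/(-3627) = (190/7 + 2*(2*I*√7)²)*(-1/3627) = (190/7 + 2*(-28))*(-1/3627) = (190/7 - 56)*(-1/3627) = -202/7*(-1/3627) = 202/25389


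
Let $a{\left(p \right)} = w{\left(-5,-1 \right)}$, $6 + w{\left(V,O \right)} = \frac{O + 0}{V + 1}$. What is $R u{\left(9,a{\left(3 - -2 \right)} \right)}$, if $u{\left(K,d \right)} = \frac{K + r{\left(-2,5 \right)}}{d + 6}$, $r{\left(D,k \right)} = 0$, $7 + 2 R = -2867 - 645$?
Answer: $-63342$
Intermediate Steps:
$w{\left(V,O \right)} = -6 + \frac{O}{1 + V}$ ($w{\left(V,O \right)} = -6 + \frac{O + 0}{V + 1} = -6 + \frac{O}{1 + V}$)
$R = - \frac{3519}{2}$ ($R = - \frac{7}{2} + \frac{-2867 - 645}{2} = - \frac{7}{2} + \frac{1}{2} \left(-3512\right) = - \frac{7}{2} - 1756 = - \frac{3519}{2} \approx -1759.5$)
$a{\left(p \right)} = - \frac{23}{4}$ ($a{\left(p \right)} = \frac{-6 - 1 - -30}{1 - 5} = \frac{-6 - 1 + 30}{-4} = \left(- \frac{1}{4}\right) 23 = - \frac{23}{4}$)
$u{\left(K,d \right)} = \frac{K}{6 + d}$ ($u{\left(K,d \right)} = \frac{K + 0}{d + 6} = \frac{K}{6 + d}$)
$R u{\left(9,a{\left(3 - -2 \right)} \right)} = - \frac{3519 \frac{9}{6 - \frac{23}{4}}}{2} = - \frac{3519 \cdot 9 \frac{1}{\frac{1}{4}}}{2} = - \frac{3519 \cdot 9 \cdot 4}{2} = \left(- \frac{3519}{2}\right) 36 = -63342$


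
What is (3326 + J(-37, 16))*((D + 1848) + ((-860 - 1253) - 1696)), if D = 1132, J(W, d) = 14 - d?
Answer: -2755596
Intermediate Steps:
(3326 + J(-37, 16))*((D + 1848) + ((-860 - 1253) - 1696)) = (3326 + (14 - 1*16))*((1132 + 1848) + ((-860 - 1253) - 1696)) = (3326 + (14 - 16))*(2980 + (-2113 - 1696)) = (3326 - 2)*(2980 - 3809) = 3324*(-829) = -2755596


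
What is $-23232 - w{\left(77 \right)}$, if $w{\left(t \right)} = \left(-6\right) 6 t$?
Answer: $-20460$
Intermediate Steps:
$w{\left(t \right)} = - 36 t$
$-23232 - w{\left(77 \right)} = -23232 - \left(-36\right) 77 = -23232 - -2772 = -23232 + 2772 = -20460$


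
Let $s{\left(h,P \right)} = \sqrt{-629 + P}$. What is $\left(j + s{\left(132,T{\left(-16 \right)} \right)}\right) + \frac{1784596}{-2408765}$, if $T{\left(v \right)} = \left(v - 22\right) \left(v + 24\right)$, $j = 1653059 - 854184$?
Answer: $\frac{1924300354779}{2408765} + i \sqrt{933} \approx 7.9887 \cdot 10^{5} + 30.545 i$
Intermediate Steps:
$j = 798875$ ($j = 1653059 - 854184 = 798875$)
$T{\left(v \right)} = \left(-22 + v\right) \left(24 + v\right)$
$\left(j + s{\left(132,T{\left(-16 \right)} \right)}\right) + \frac{1784596}{-2408765} = \left(798875 + \sqrt{-629 + \left(-528 + \left(-16\right)^{2} + 2 \left(-16\right)\right)}\right) + \frac{1784596}{-2408765} = \left(798875 + \sqrt{-629 - 304}\right) + 1784596 \left(- \frac{1}{2408765}\right) = \left(798875 + \sqrt{-629 - 304}\right) - \frac{1784596}{2408765} = \left(798875 + \sqrt{-933}\right) - \frac{1784596}{2408765} = \left(798875 + i \sqrt{933}\right) - \frac{1784596}{2408765} = \frac{1924300354779}{2408765} + i \sqrt{933}$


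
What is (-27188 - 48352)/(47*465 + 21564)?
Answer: -25180/14473 ≈ -1.7398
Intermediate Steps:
(-27188 - 48352)/(47*465 + 21564) = -75540/(21855 + 21564) = -75540/43419 = -75540*1/43419 = -25180/14473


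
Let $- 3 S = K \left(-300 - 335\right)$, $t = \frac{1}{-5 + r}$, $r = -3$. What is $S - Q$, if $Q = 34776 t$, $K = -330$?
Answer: $-65503$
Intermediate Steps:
$t = - \frac{1}{8}$ ($t = \frac{1}{-5 - 3} = \frac{1}{-8} = - \frac{1}{8} \approx -0.125$)
$Q = -4347$ ($Q = 34776 \left(- \frac{1}{8}\right) = -4347$)
$S = -69850$ ($S = - \frac{\left(-330\right) \left(-300 - 335\right)}{3} = - \frac{\left(-330\right) \left(-635\right)}{3} = \left(- \frac{1}{3}\right) 209550 = -69850$)
$S - Q = -69850 - -4347 = -69850 + 4347 = -65503$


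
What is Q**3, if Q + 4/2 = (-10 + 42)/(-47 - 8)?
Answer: -2863288/166375 ≈ -17.210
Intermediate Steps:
Q = -142/55 (Q = -2 + (-10 + 42)/(-47 - 8) = -2 + 32/(-55) = -2 + 32*(-1/55) = -2 - 32/55 = -142/55 ≈ -2.5818)
Q**3 = (-142/55)**3 = -2863288/166375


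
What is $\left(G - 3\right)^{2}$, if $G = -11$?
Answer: $196$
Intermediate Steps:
$\left(G - 3\right)^{2} = \left(-11 - 3\right)^{2} = \left(-14\right)^{2} = 196$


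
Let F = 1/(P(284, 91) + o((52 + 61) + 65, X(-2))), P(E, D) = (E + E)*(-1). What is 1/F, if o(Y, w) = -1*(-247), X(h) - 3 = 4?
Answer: -321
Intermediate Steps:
P(E, D) = -2*E (P(E, D) = (2*E)*(-1) = -2*E)
X(h) = 7 (X(h) = 3 + 4 = 7)
o(Y, w) = 247
F = -1/321 (F = 1/(-2*284 + 247) = 1/(-568 + 247) = 1/(-321) = -1/321 ≈ -0.0031153)
1/F = 1/(-1/321) = -321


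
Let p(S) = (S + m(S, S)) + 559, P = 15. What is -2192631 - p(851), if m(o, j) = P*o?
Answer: -2206806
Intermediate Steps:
m(o, j) = 15*o
p(S) = 559 + 16*S (p(S) = (S + 15*S) + 559 = 16*S + 559 = 559 + 16*S)
-2192631 - p(851) = -2192631 - (559 + 16*851) = -2192631 - (559 + 13616) = -2192631 - 1*14175 = -2192631 - 14175 = -2206806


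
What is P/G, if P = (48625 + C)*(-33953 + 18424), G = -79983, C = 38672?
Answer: 451878371/26661 ≈ 16949.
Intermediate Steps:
P = -1355635113 (P = (48625 + 38672)*(-33953 + 18424) = 87297*(-15529) = -1355635113)
P/G = -1355635113/(-79983) = -1355635113*(-1/79983) = 451878371/26661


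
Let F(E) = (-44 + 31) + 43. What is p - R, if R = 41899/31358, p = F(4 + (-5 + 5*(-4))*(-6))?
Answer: 898841/31358 ≈ 28.664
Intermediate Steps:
F(E) = 30 (F(E) = -13 + 43 = 30)
p = 30
R = 41899/31358 (R = 41899*(1/31358) = 41899/31358 ≈ 1.3362)
p - R = 30 - 1*41899/31358 = 30 - 41899/31358 = 898841/31358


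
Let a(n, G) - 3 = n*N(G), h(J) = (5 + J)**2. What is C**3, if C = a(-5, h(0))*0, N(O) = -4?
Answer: 0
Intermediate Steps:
a(n, G) = 3 - 4*n (a(n, G) = 3 + n*(-4) = 3 - 4*n)
C = 0 (C = (3 - 4*(-5))*0 = (3 + 20)*0 = 23*0 = 0)
C**3 = 0**3 = 0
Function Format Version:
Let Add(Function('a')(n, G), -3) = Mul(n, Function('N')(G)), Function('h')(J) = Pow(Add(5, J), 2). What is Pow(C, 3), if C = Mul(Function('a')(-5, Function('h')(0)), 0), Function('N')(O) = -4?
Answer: 0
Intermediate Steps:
Function('a')(n, G) = Add(3, Mul(-4, n)) (Function('a')(n, G) = Add(3, Mul(n, -4)) = Add(3, Mul(-4, n)))
C = 0 (C = Mul(Add(3, Mul(-4, -5)), 0) = Mul(Add(3, 20), 0) = Mul(23, 0) = 0)
Pow(C, 3) = Pow(0, 3) = 0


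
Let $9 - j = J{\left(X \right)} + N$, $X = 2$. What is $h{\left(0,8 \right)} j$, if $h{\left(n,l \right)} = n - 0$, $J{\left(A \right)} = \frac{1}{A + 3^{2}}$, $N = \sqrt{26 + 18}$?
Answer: $0$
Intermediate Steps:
$N = 2 \sqrt{11}$ ($N = \sqrt{44} = 2 \sqrt{11} \approx 6.6332$)
$J{\left(A \right)} = \frac{1}{9 + A}$ ($J{\left(A \right)} = \frac{1}{A + 9} = \frac{1}{9 + A}$)
$j = \frac{98}{11} - 2 \sqrt{11}$ ($j = 9 - \left(\frac{1}{9 + 2} + 2 \sqrt{11}\right) = 9 - \left(\frac{1}{11} + 2 \sqrt{11}\right) = \frac{98}{11} - 2 \sqrt{11} \approx 2.2758$)
$h{\left(n,l \right)} = n$ ($h{\left(n,l \right)} = n + 0 = n$)
$h{\left(0,8 \right)} j = 0 \left(\frac{98}{11} - 2 \sqrt{11}\right) = 0$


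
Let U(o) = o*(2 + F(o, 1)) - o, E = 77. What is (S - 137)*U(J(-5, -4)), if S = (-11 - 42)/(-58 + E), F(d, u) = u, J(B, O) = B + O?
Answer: 47808/19 ≈ 2516.2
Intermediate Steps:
S = -53/19 (S = (-11 - 42)/(-58 + 77) = -53/19 ≈ -2.7895)
U(o) = 2*o (U(o) = o*(2 + 1) - o = o*3 - o = 3*o - o = 2*o)
(S - 137)*U(J(-5, -4)) = (-53/19 - 137)*(2*(-5 - 4)) = -5312*(-9)/19 = -2656/19*(-18) = 47808/19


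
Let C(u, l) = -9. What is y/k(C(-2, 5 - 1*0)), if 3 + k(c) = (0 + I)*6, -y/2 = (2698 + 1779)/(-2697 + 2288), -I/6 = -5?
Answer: 8954/72393 ≈ 0.12369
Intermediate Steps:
I = 30 (I = -6*(-5) = 30)
y = 8954/409 (y = -2*(2698 + 1779)/(-2697 + 2288) = -8954/(-409) = -8954*(-1)/409 = -2*(-4477/409) = 8954/409 ≈ 21.892)
k(c) = 177 (k(c) = -3 + (0 + 30)*6 = -3 + 30*6 = -3 + 180 = 177)
y/k(C(-2, 5 - 1*0)) = (8954/409)/177 = (8954/409)*(1/177) = 8954/72393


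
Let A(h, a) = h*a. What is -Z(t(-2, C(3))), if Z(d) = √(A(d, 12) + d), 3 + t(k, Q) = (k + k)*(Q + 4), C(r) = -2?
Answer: -I*√143 ≈ -11.958*I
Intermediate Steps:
t(k, Q) = -3 + 2*k*(4 + Q) (t(k, Q) = -3 + (k + k)*(Q + 4) = -3 + (2*k)*(4 + Q) = -3 + 2*k*(4 + Q))
A(h, a) = a*h
Z(d) = √13*√d (Z(d) = √(12*d + d) = √(13*d) = √13*√d)
-Z(t(-2, C(3))) = -√13*√(-3 + 8*(-2) + 2*(-2)*(-2)) = -√13*√(-3 - 16 + 8) = -√13*√(-11) = -√13*I*√11 = -I*√143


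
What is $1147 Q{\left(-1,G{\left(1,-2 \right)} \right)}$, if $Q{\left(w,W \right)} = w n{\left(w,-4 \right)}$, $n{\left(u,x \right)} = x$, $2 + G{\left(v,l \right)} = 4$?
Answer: $4588$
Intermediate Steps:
$G{\left(v,l \right)} = 2$ ($G{\left(v,l \right)} = -2 + 4 = 2$)
$Q{\left(w,W \right)} = - 4 w$ ($Q{\left(w,W \right)} = w \left(-4\right) = - 4 w$)
$1147 Q{\left(-1,G{\left(1,-2 \right)} \right)} = 1147 \left(\left(-4\right) \left(-1\right)\right) = 1147 \cdot 4 = 4588$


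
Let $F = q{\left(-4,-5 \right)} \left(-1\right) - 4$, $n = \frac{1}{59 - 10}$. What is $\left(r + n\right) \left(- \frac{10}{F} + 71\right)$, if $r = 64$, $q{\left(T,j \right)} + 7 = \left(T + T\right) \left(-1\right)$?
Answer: $\frac{229001}{49} \approx 4673.5$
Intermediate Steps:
$q{\left(T,j \right)} = -7 - 2 T$ ($q{\left(T,j \right)} = -7 + \left(T + T\right) \left(-1\right) = -7 + 2 T \left(-1\right) = -7 - 2 T$)
$n = \frac{1}{49} \approx 0.020408$
$F = -5$ ($F = \left(-7 - -8\right) \left(-1\right) - 4 = \left(-7 + 8\right) \left(-1\right) - 4 = 1 \left(-1\right) - 4 = -1 - 4 = -5$)
$\left(r + n\right) \left(- \frac{10}{F} + 71\right) = \left(64 + \frac{1}{49}\right) \left(- \frac{10}{-5} + 71\right) = \frac{3137 \left(\left(-10\right) \left(- \frac{1}{5}\right) + 71\right)}{49} = \frac{3137 \left(2 + 71\right)}{49} = \frac{3137}{49} \cdot 73 = \frac{229001}{49}$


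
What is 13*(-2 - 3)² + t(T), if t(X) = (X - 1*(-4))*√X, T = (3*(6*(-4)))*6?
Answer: 325 - 5136*I*√3 ≈ 325.0 - 8895.8*I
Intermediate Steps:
T = -432 (T = (3*(-24))*6 = -72*6 = -432)
t(X) = √X*(4 + X) (t(X) = (X + 4)*√X = (4 + X)*√X = √X*(4 + X))
13*(-2 - 3)² + t(T) = 13*(-2 - 3)² + √(-432)*(4 - 432) = 13*(-5)² + (12*I*√3)*(-428) = 13*25 - 5136*I*√3 = 325 - 5136*I*√3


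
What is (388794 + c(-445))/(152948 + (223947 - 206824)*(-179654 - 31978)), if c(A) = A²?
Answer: -586819/3623621788 ≈ -0.00016194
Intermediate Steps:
(388794 + c(-445))/(152948 + (223947 - 206824)*(-179654 - 31978)) = (388794 + (-445)²)/(152948 + (223947 - 206824)*(-179654 - 31978)) = (388794 + 198025)/(152948 + 17123*(-211632)) = 586819/(152948 - 3623774736) = 586819/(-3623621788) = 586819*(-1/3623621788) = -586819/3623621788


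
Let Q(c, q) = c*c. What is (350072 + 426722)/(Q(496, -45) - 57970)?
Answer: 388397/94023 ≈ 4.1309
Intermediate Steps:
Q(c, q) = c**2
(350072 + 426722)/(Q(496, -45) - 57970) = (350072 + 426722)/(496**2 - 57970) = 776794/(246016 - 57970) = 776794/188046 = 776794*(1/188046) = 388397/94023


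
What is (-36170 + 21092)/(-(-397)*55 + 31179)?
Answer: -7539/26507 ≈ -0.28442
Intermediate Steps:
(-36170 + 21092)/(-(-397)*55 + 31179) = -15078/(-1*(-21835) + 31179) = -15078/(21835 + 31179) = -15078/53014 = -15078*1/53014 = -7539/26507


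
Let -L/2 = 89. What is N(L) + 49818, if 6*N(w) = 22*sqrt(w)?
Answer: 49818 + 11*I*sqrt(178)/3 ≈ 49818.0 + 48.919*I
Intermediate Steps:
L = -178 (L = -2*89 = -178)
N(w) = 11*sqrt(w)/3 (N(w) = (22*sqrt(w))/6 = 11*sqrt(w)/3)
N(L) + 49818 = 11*sqrt(-178)/3 + 49818 = 11*(I*sqrt(178))/3 + 49818 = 11*I*sqrt(178)/3 + 49818 = 49818 + 11*I*sqrt(178)/3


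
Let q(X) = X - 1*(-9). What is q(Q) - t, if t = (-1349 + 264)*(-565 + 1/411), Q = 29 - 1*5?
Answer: -251938627/411 ≈ -6.1299e+5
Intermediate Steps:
Q = 24 (Q = 29 - 5 = 24)
q(X) = 9 + X (q(X) = X + 9 = 9 + X)
t = 251952190/411 (t = -1085*(-565 + 1/411) = -1085*(-232214/411) = 251952190/411 ≈ 6.1302e+5)
q(Q) - t = (9 + 24) - 1*251952190/411 = 33 - 251952190/411 = -251938627/411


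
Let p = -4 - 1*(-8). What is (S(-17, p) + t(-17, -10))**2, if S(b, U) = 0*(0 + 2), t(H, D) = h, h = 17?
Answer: 289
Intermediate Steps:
t(H, D) = 17
p = 4 (p = -4 + 8 = 4)
S(b, U) = 0 (S(b, U) = 0*2 = 0)
(S(-17, p) + t(-17, -10))**2 = (0 + 17)**2 = 17**2 = 289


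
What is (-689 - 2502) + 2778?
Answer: -413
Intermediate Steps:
(-689 - 2502) + 2778 = -3191 + 2778 = -413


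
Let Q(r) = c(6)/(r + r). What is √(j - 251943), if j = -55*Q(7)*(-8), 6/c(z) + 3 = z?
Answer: I*√12342127/7 ≈ 501.88*I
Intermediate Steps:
c(z) = 6/(-3 + z)
Q(r) = 1/r (Q(r) = (6/(-3 + 6))/(r + r) = (6/3)/((2*r)) = (6*(⅓))*(1/(2*r)) = 2*(1/(2*r)) = 1/r)
j = 440/7 (j = -55/7*(-8) = 440/7 ≈ 62.857)
√(j - 251943) = √(440/7 - 251943) = √(-1763161/7) = I*√12342127/7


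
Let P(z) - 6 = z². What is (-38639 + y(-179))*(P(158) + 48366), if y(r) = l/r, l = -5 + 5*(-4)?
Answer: -507217883616/179 ≈ -2.8336e+9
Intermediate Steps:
l = -25 (l = -5 - 20 = -25)
P(z) = 6 + z²
y(r) = -25/r
(-38639 + y(-179))*(P(158) + 48366) = (-38639 - 25/(-179))*((6 + 158²) + 48366) = (-38639 - 25*(-1/179))*((6 + 24964) + 48366) = (-38639 + 25/179)*(24970 + 48366) = -6916356/179*73336 = -507217883616/179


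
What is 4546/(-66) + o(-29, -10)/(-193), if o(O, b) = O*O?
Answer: -466442/6369 ≈ -73.236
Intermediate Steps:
o(O, b) = O**2
4546/(-66) + o(-29, -10)/(-193) = 4546/(-66) + (-29)**2/(-193) = 4546*(-1/66) + 841*(-1/193) = -2273/33 - 841/193 = -466442/6369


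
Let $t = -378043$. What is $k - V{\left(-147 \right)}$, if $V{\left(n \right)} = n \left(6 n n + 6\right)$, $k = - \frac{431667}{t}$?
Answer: $\frac{7205507572527}{378043} \approx 1.906 \cdot 10^{7}$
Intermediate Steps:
$k = \frac{431667}{378043}$ ($k = - \frac{431667}{-378043} = \left(-431667\right) \left(- \frac{1}{378043}\right) = \frac{431667}{378043} \approx 1.1418$)
$V{\left(n \right)} = n \left(6 + 6 n^{2}\right)$ ($V{\left(n \right)} = n \left(6 n^{2} + 6\right) = n \left(6 + 6 n^{2}\right)$)
$k - V{\left(-147 \right)} = \frac{431667}{378043} - 6 \left(-147\right) \left(1 + \left(-147\right)^{2}\right) = \frac{431667}{378043} - 6 \left(-147\right) \left(1 + 21609\right) = \frac{431667}{378043} - 6 \left(-147\right) 21610 = \frac{431667}{378043} - -19060020 = \frac{431667}{378043} + 19060020 = \frac{7205507572527}{378043}$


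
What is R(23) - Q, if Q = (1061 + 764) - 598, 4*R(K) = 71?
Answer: -4837/4 ≈ -1209.3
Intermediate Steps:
R(K) = 71/4 (R(K) = (¼)*71 = 71/4)
Q = 1227 (Q = 1825 - 598 = 1227)
R(23) - Q = 71/4 - 1*1227 = 71/4 - 1227 = -4837/4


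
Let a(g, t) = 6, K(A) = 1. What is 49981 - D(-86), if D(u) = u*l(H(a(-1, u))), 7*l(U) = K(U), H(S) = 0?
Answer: 349953/7 ≈ 49993.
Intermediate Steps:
l(U) = 1/7 (l(U) = (1/7)*1 = 1/7)
D(u) = u/7 (D(u) = u*(1/7) = u/7)
49981 - D(-86) = 49981 - (-86)/7 = 49981 - 1*(-86/7) = 49981 + 86/7 = 349953/7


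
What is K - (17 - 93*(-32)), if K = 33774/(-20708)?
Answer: -31006409/10354 ≈ -2994.6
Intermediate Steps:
K = -16887/10354 (K = 33774*(-1/20708) = -16887/10354 ≈ -1.6310)
K - (17 - 93*(-32)) = -16887/10354 - (17 - 93*(-32)) = -16887/10354 - (17 + 2976) = -16887/10354 - 1*2993 = -16887/10354 - 2993 = -31006409/10354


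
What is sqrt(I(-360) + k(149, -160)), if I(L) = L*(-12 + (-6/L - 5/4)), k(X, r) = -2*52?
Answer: 2*sqrt(1165) ≈ 68.264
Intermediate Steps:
k(X, r) = -104
I(L) = L*(-53/4 - 6/L) (I(L) = L*(-12 + (-6/L - 5*1/4)) = L*(-12 + (-6/L - 5/4)) = L*(-12 + (-5/4 - 6/L)) = L*(-53/4 - 6/L))
sqrt(I(-360) + k(149, -160)) = sqrt((-6 - 53/4*(-360)) - 104) = sqrt((-6 + 4770) - 104) = sqrt(4764 - 104) = sqrt(4660) = 2*sqrt(1165)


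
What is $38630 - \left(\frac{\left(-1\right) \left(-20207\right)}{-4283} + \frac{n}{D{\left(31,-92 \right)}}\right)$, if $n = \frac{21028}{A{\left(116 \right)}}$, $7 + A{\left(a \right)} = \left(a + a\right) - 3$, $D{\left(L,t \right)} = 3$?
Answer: $\frac{55057310039}{1426239} \approx 38603.0$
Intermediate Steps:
$A{\left(a \right)} = -10 + 2 a$ ($A{\left(a \right)} = -7 + \left(\left(a + a\right) - 3\right) = -7 + \left(2 a - 3\right) = -7 + \left(-3 + 2 a\right) = -10 + 2 a$)
$n = \frac{10514}{111}$ ($n = \frac{21028}{-10 + 2 \cdot 116} = \frac{21028}{-10 + 232} = \frac{21028}{222} = 21028 \cdot \frac{1}{222} = \frac{10514}{111} \approx 94.721$)
$38630 - \left(\frac{\left(-1\right) \left(-20207\right)}{-4283} + \frac{n}{D{\left(31,-92 \right)}}\right) = 38630 - \left(\frac{\left(-1\right) \left(-20207\right)}{-4283} + \frac{10514}{111 \cdot 3}\right) = 38630 - \left(20207 \left(- \frac{1}{4283}\right) + \frac{10514}{111} \cdot \frac{1}{3}\right) = 38630 - \left(- \frac{20207}{4283} + \frac{10514}{333}\right) = 38630 - \frac{38302531}{1426239} = \frac{55057310039}{1426239}$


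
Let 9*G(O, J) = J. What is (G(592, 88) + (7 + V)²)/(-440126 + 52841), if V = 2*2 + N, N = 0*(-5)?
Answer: -1177/3485565 ≈ -0.00033768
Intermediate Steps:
G(O, J) = J/9
N = 0
V = 4 (V = 2*2 + 0 = 4 + 0 = 4)
(G(592, 88) + (7 + V)²)/(-440126 + 52841) = ((⅑)*88 + (7 + 4)²)/(-440126 + 52841) = (88/9 + 11²)/(-387285) = (88/9 + 121)*(-1/387285) = (1177/9)*(-1/387285) = -1177/3485565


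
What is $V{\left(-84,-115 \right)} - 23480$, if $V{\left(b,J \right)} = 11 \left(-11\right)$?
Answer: $-23601$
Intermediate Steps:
$V{\left(b,J \right)} = -121$
$V{\left(-84,-115 \right)} - 23480 = -121 - 23480 = -23601$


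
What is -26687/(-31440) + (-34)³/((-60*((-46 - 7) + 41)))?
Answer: -5068763/94320 ≈ -53.740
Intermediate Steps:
-26687/(-31440) + (-34)³/((-60*((-46 - 7) + 41))) = -26687*(-1/31440) - 39304*(-1/(60*(-53 + 41))) = 26687/31440 - 39304/((-60*(-12))) = 26687/31440 - 39304/720 = 26687/31440 - 39304*1/720 = 26687/31440 - 4913/90 = -5068763/94320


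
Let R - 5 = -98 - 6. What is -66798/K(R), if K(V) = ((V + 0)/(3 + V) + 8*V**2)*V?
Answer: 79168/9199993 ≈ 0.0086052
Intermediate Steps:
R = -99 (R = 5 + (-98 - 6) = 5 - 104 = -99)
K(V) = V*(8*V**2 + V/(3 + V)) (K(V) = (V/(3 + V) + 8*V**2)*V = (8*V**2 + V/(3 + V))*V = V*(8*V**2 + V/(3 + V)))
-66798/K(R) = -66798*(3 - 99)/(9801*(1 + 8*(-99)**2 + 24*(-99))) = -66798*(-32/(3267*(1 + 8*9801 - 2376))) = -66798*(-32/(3267*(1 + 78408 - 2376))) = -66798/(9801*(-1/96)*76033) = -66798/(-248399811/32) = -66798*(-32/248399811) = 79168/9199993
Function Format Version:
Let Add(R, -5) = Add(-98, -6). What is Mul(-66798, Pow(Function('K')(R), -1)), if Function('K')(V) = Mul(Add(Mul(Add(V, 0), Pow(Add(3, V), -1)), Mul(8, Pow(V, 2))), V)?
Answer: Rational(79168, 9199993) ≈ 0.0086052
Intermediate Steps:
R = -99 (R = Add(5, Add(-98, -6)) = Add(5, -104) = -99)
Function('K')(V) = Mul(V, Add(Mul(8, Pow(V, 2)), Mul(V, Pow(Add(3, V), -1)))) (Function('K')(V) = Mul(Add(Mul(V, Pow(Add(3, V), -1)), Mul(8, Pow(V, 2))), V) = Mul(Add(Mul(8, Pow(V, 2)), Mul(V, Pow(Add(3, V), -1))), V) = Mul(V, Add(Mul(8, Pow(V, 2)), Mul(V, Pow(Add(3, V), -1)))))
Mul(-66798, Pow(Function('K')(R), -1)) = Mul(-66798, Pow(Mul(Pow(-99, 2), Pow(Add(3, -99), -1), Add(1, Mul(8, Pow(-99, 2)), Mul(24, -99))), -1)) = Mul(-66798, Pow(Mul(9801, Pow(-96, -1), Add(1, Mul(8, 9801), -2376)), -1)) = Mul(-66798, Pow(Mul(9801, Rational(-1, 96), Add(1, 78408, -2376)), -1)) = Mul(-66798, Pow(Mul(9801, Rational(-1, 96), 76033), -1)) = Mul(-66798, Pow(Rational(-248399811, 32), -1)) = Mul(-66798, Rational(-32, 248399811)) = Rational(79168, 9199993)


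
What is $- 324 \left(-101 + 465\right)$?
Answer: $-117936$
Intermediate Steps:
$- 324 \left(-101 + 465\right) = \left(-324\right) 364 = -117936$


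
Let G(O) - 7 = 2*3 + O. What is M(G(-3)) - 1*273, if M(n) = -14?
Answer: -287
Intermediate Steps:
G(O) = 13 + O (G(O) = 7 + (2*3 + O) = 7 + (6 + O) = 13 + O)
M(G(-3)) - 1*273 = -14 - 1*273 = -14 - 273 = -287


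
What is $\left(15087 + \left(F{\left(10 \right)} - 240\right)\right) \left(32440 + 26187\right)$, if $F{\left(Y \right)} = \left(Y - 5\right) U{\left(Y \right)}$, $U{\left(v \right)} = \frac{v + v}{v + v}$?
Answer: $870728204$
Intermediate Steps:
$U{\left(v \right)} = 1$ ($U{\left(v \right)} = \frac{2 v}{2 v} = 2 v \frac{1}{2 v} = 1$)
$F{\left(Y \right)} = -5 + Y$ ($F{\left(Y \right)} = \left(Y - 5\right) 1 = \left(-5 + Y\right) 1 = -5 + Y$)
$\left(15087 + \left(F{\left(10 \right)} - 240\right)\right) \left(32440 + 26187\right) = \left(15087 + \left(\left(-5 + 10\right) - 240\right)\right) \left(32440 + 26187\right) = \left(15087 + \left(5 - 240\right)\right) 58627 = \left(15087 - 235\right) 58627 = 14852 \cdot 58627 = 870728204$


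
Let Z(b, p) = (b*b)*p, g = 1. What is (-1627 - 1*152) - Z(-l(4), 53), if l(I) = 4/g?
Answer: -2627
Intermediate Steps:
l(I) = 4 (l(I) = 4/1 = 4*1 = 4)
Z(b, p) = p*b² (Z(b, p) = b²*p = p*b²)
(-1627 - 1*152) - Z(-l(4), 53) = (-1627 - 1*152) - 53*(-1*4)² = (-1627 - 152) - 53*(-4)² = -1779 - 53*16 = -1779 - 1*848 = -1779 - 848 = -2627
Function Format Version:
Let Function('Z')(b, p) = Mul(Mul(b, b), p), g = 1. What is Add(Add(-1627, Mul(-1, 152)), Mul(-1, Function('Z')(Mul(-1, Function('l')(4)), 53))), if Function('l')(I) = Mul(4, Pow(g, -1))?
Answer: -2627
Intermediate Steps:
Function('l')(I) = 4 (Function('l')(I) = Mul(4, Pow(1, -1)) = Mul(4, 1) = 4)
Function('Z')(b, p) = Mul(p, Pow(b, 2)) (Function('Z')(b, p) = Mul(Pow(b, 2), p) = Mul(p, Pow(b, 2)))
Add(Add(-1627, Mul(-1, 152)), Mul(-1, Function('Z')(Mul(-1, Function('l')(4)), 53))) = Add(Add(-1627, Mul(-1, 152)), Mul(-1, Mul(53, Pow(Mul(-1, 4), 2)))) = Add(Add(-1627, -152), Mul(-1, Mul(53, Pow(-4, 2)))) = Add(-1779, Mul(-1, Mul(53, 16))) = Add(-1779, Mul(-1, 848)) = Add(-1779, -848) = -2627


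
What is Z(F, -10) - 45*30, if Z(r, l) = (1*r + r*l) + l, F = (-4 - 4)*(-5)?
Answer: -1720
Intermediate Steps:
F = 40 (F = -8*(-5) = 40)
Z(r, l) = l + r + l*r (Z(r, l) = (r + l*r) + l = l + r + l*r)
Z(F, -10) - 45*30 = (-10 + 40 - 10*40) - 45*30 = (-10 + 40 - 400) - 1350 = -370 - 1350 = -1720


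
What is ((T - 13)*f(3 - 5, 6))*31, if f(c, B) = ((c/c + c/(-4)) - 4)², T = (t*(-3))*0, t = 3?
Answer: -10075/4 ≈ -2518.8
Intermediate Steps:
T = 0 (T = (3*(-3))*0 = -9*0 = 0)
f(c, B) = (-3 - c/4)² (f(c, B) = ((1 + c*(-¼)) - 4)² = ((1 - c/4) - 4)² = (-3 - c/4)²)
((T - 13)*f(3 - 5, 6))*31 = ((0 - 13)*((12 + (3 - 5))²/16))*31 = -13*(12 - 2)²/16*31 = -13*10²/16*31 = -13*100/16*31 = -13*25/4*31 = -325/4*31 = -10075/4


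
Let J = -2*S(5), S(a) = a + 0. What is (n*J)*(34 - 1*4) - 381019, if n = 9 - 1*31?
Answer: -374419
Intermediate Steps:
n = -22 (n = 9 - 31 = -22)
S(a) = a
J = -10 (J = -2*5 = -10)
(n*J)*(34 - 1*4) - 381019 = (-22*(-10))*(34 - 1*4) - 381019 = 220*(34 - 4) - 381019 = 220*30 - 381019 = 6600 - 381019 = -374419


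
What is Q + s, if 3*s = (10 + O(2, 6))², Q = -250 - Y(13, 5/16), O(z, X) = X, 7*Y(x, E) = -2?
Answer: -3452/21 ≈ -164.38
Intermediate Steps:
Y(x, E) = -2/7 (Y(x, E) = (⅐)*(-2) = -2/7)
Q = -1748/7 (Q = -250 - 1*(-2/7) = -250 + 2/7 = -1748/7 ≈ -249.71)
s = 256/3 (s = (10 + 6)²/3 = (⅓)*16² = (⅓)*256 = 256/3 ≈ 85.333)
Q + s = -1748/7 + 256/3 = -3452/21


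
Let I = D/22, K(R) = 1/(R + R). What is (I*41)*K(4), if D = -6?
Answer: -123/88 ≈ -1.3977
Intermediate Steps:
K(R) = 1/(2*R)
I = -3/11 (I = -6/22 = -6*1/22 = -3/11 ≈ -0.27273)
(I*41)*K(4) = (-3/11*41)*((½)/4) = -123/(22*4) = -123/11*⅛ = -123/88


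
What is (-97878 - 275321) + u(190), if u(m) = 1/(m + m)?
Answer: -141815619/380 ≈ -3.7320e+5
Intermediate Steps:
u(m) = 1/(2*m)
(-97878 - 275321) + u(190) = (-97878 - 275321) + (½)/190 = -373199 + (½)*(1/190) = -373199 + 1/380 = -141815619/380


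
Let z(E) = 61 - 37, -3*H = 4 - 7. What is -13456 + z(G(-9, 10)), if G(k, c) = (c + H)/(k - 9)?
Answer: -13432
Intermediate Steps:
H = 1 (H = -(4 - 7)/3 = -1/3*(-3) = 1)
G(k, c) = (1 + c)/(-9 + k) (G(k, c) = (c + 1)/(k - 9) = (1 + c)/(-9 + k))
z(E) = 24
-13456 + z(G(-9, 10)) = -13456 + 24 = -13432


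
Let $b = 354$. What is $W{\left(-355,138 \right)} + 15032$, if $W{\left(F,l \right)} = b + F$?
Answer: $15031$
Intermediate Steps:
$W{\left(F,l \right)} = 354 + F$
$W{\left(-355,138 \right)} + 15032 = \left(354 - 355\right) + 15032 = -1 + 15032 = 15031$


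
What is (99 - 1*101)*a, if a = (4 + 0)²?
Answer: -32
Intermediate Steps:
a = 16 (a = 4² = 16)
(99 - 1*101)*a = (99 - 1*101)*16 = (99 - 101)*16 = -2*16 = -32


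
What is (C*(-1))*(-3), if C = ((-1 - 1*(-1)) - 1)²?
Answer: 3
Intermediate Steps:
C = 1 (C = ((-1 + 1) - 1)² = (0 - 1)² = (-1)² = 1)
(C*(-1))*(-3) = (1*(-1))*(-3) = -1*(-3) = 3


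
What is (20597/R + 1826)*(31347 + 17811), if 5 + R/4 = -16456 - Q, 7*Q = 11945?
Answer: 22827011559111/254344 ≈ 8.9749e+7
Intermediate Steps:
Q = 11945/7 (Q = (⅐)*11945 = 11945/7 ≈ 1706.4)
R = -508688/7 (R = -20 + 4*(-16456 - 1*11945/7) = -20 + 4*(-16456 - 11945/7) = -20 + 4*(-127137/7) = -20 - 508548/7 = -508688/7 ≈ -72670.)
(20597/R + 1826)*(31347 + 17811) = (20597/(-508688/7) + 1826)*(31347 + 17811) = (20597*(-7/508688) + 1826)*49158 = (-144179/508688 + 1826)*49158 = (928720109/508688)*49158 = 22827011559111/254344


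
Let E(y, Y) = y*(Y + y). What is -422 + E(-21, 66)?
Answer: -1367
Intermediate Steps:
-422 + E(-21, 66) = -422 - 21*(66 - 21) = -422 - 21*45 = -422 - 945 = -1367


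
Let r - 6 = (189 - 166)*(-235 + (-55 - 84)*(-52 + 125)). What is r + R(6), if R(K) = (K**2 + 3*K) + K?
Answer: -238720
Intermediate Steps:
R(K) = K**2 + 4*K
r = -238780 (r = 6 + (189 - 166)*(-235 + (-55 - 84)*(-52 + 125)) = 6 + 23*(-235 - 139*73) = 6 + 23*(-235 - 10147) = 6 + 23*(-10382) = 6 - 238786 = -238780)
r + R(6) = -238780 + 6*(4 + 6) = -238780 + 6*10 = -238780 + 60 = -238720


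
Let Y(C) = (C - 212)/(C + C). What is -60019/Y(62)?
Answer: 3721178/75 ≈ 49616.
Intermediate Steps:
Y(C) = (-212 + C)/(2*C) (Y(C) = (-212 + C)/((2*C)) = (-212 + C)*(1/(2*C)) = (-212 + C)/(2*C))
-60019/Y(62) = -60019*124/(-212 + 62) = -60019/((½)*(1/62)*(-150)) = -60019/(-75/62) = -60019*(-62/75) = 3721178/75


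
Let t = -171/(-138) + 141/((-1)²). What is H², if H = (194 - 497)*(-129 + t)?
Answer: 34050213729/2116 ≈ 1.6092e+7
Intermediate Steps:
t = 6543/46 (t = -171*(-1/138) + 141/1 = 57/46 + 141*1 = 57/46 + 141 = 6543/46 ≈ 142.24)
H = -184527/46 (H = (194 - 497)*(-129 + 6543/46) = -303*609/46 = -184527/46 ≈ -4011.5)
H² = (-184527/46)² = 34050213729/2116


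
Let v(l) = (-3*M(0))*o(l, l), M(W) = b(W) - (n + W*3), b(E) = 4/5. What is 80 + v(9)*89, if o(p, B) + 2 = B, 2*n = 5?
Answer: 32573/10 ≈ 3257.3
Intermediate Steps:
n = 5/2 (n = (½)*5 = 5/2 ≈ 2.5000)
o(p, B) = -2 + B
b(E) = ⅘ (b(E) = 4*(⅕) = ⅘)
M(W) = -17/10 - 3*W (M(W) = ⅘ - (5/2 + W*3) = ⅘ - (5/2 + 3*W) = ⅘ + (-5/2 - 3*W) = -17/10 - 3*W)
v(l) = -51/5 + 51*l/10 (v(l) = (-3*(-17/10 - 3*0))*(-2 + l) = (-3*(-17/10 + 0))*(-2 + l) = (-3*(-17/10))*(-2 + l) = 51*(-2 + l)/10 = -51/5 + 51*l/10)
80 + v(9)*89 = 80 + (-51/5 + (51/10)*9)*89 = 80 + (-51/5 + 459/10)*89 = 80 + (357/10)*89 = 80 + 31773/10 = 32573/10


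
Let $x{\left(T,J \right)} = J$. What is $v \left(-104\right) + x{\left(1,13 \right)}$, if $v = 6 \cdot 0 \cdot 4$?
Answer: $13$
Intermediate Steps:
$v = 0$ ($v = 0 \cdot 4 = 0$)
$v \left(-104\right) + x{\left(1,13 \right)} = 0 \left(-104\right) + 13 = 0 + 13 = 13$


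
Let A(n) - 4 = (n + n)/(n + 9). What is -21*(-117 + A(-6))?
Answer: 2457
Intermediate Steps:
A(n) = 4 + 2*n/(9 + n) (A(n) = 4 + (n + n)/(n + 9) = 4 + (2*n)/(9 + n) = 4 + 2*n/(9 + n))
-21*(-117 + A(-6)) = -21*(-117 + 6*(6 - 6)/(9 - 6)) = -21*(-117 + 6*0/3) = -21*(-117 + 6*(⅓)*0) = -21*(-117 + 0) = -21*(-117) = 2457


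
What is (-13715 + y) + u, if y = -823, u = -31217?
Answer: -45755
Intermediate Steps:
(-13715 + y) + u = (-13715 - 823) - 31217 = -14538 - 31217 = -45755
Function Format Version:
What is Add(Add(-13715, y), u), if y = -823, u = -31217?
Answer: -45755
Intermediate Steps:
Add(Add(-13715, y), u) = Add(Add(-13715, -823), -31217) = Add(-14538, -31217) = -45755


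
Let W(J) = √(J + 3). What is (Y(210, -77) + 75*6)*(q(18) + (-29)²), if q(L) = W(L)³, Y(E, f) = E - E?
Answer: 378450 + 9450*√21 ≈ 4.2176e+5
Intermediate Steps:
W(J) = √(3 + J)
Y(E, f) = 0
q(L) = (3 + L)^(3/2) (q(L) = (√(3 + L))³ = (3 + L)^(3/2))
(Y(210, -77) + 75*6)*(q(18) + (-29)²) = (0 + 75*6)*((3 + 18)^(3/2) + (-29)²) = (0 + 450)*(21^(3/2) + 841) = 450*(21*√21 + 841) = 450*(841 + 21*√21) = 378450 + 9450*√21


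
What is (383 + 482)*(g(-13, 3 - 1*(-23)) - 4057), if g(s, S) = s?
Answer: -3520550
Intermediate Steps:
(383 + 482)*(g(-13, 3 - 1*(-23)) - 4057) = (383 + 482)*(-13 - 4057) = 865*(-4070) = -3520550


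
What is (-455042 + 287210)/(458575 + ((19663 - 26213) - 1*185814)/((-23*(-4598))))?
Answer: -422592984/1154665433 ≈ -0.36599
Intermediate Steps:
(-455042 + 287210)/(458575 + ((19663 - 26213) - 1*185814)/((-23*(-4598)))) = -167832/(458575 + (-6550 - 185814)/105754) = -167832/(458575 - 192364*1/105754) = -167832/(458575 - 96182/52877) = -167832/24247974093/52877 = -167832*52877/24247974093 = -422592984/1154665433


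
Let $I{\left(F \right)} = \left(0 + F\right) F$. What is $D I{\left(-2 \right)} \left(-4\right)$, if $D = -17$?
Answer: $272$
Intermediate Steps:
$I{\left(F \right)} = F^{2}$ ($I{\left(F \right)} = F F = F^{2}$)
$D I{\left(-2 \right)} \left(-4\right) = - 17 \left(-2\right)^{2} \left(-4\right) = - 17 \cdot 4 \left(-4\right) = \left(-17\right) \left(-16\right) = 272$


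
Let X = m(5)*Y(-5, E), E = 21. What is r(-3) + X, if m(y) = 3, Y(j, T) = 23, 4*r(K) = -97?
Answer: 179/4 ≈ 44.750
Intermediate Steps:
r(K) = -97/4 (r(K) = (¼)*(-97) = -97/4)
X = 69 (X = 3*23 = 69)
r(-3) + X = -97/4 + 69 = 179/4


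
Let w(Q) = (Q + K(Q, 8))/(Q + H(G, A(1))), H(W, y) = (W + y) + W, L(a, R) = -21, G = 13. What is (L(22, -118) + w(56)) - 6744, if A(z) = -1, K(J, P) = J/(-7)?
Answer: -182639/27 ≈ -6764.4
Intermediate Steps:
K(J, P) = -J/7 (K(J, P) = J*(-1/7) = -J/7)
H(W, y) = y + 2*W
w(Q) = 6*Q/(7*(25 + Q)) (w(Q) = (Q - Q/7)/(Q + (-1 + 2*13)) = (6*Q/7)/(Q + (-1 + 26)) = (6*Q/7)/(Q + 25) = (6*Q/7)/(25 + Q) = 6*Q/(7*(25 + Q)))
(L(22, -118) + w(56)) - 6744 = (-21 + (6/7)*56/(25 + 56)) - 6744 = (-21 + (6/7)*56/81) - 6744 = (-21 + (6/7)*56*(1/81)) - 6744 = (-21 + 16/27) - 6744 = -551/27 - 6744 = -182639/27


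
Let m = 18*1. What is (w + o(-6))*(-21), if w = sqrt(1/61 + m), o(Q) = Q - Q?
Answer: -21*sqrt(67039)/61 ≈ -89.136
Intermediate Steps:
m = 18
o(Q) = 0
w = sqrt(67039)/61 (w = sqrt(1/61 + 18) = sqrt(1099/61) = sqrt(67039)/61 ≈ 4.2446)
(w + o(-6))*(-21) = (sqrt(67039)/61 + 0)*(-21) = (sqrt(67039)/61)*(-21) = -21*sqrt(67039)/61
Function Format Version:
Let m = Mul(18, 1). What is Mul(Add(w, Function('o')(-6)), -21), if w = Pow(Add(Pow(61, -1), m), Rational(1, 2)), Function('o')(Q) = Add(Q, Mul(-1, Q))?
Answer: Mul(Rational(-21, 61), Pow(67039, Rational(1, 2))) ≈ -89.136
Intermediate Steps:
m = 18
Function('o')(Q) = 0
w = Mul(Rational(1, 61), Pow(67039, Rational(1, 2))) (w = Pow(Add(Pow(61, -1), 18), Rational(1, 2)) = Pow(Add(Rational(1, 61), 18), Rational(1, 2)) = Pow(Rational(1099, 61), Rational(1, 2)) = Mul(Rational(1, 61), Pow(67039, Rational(1, 2))) ≈ 4.2446)
Mul(Add(w, Function('o')(-6)), -21) = Mul(Add(Mul(Rational(1, 61), Pow(67039, Rational(1, 2))), 0), -21) = Mul(Mul(Rational(1, 61), Pow(67039, Rational(1, 2))), -21) = Mul(Rational(-21, 61), Pow(67039, Rational(1, 2)))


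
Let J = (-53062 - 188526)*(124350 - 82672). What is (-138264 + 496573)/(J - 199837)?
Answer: -358309/10069104501 ≈ -3.5585e-5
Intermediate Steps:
J = -10068904664 (J = -241588*41678 = -10068904664)
(-138264 + 496573)/(J - 199837) = (-138264 + 496573)/(-10068904664 - 199837) = 358309/(-10069104501) = 358309*(-1/10069104501) = -358309/10069104501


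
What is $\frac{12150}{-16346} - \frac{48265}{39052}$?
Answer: $- \frac{631710745}{319171996} \approx -1.9792$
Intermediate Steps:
$\frac{12150}{-16346} - \frac{48265}{39052} = 12150 \left(- \frac{1}{16346}\right) - \frac{48265}{39052} = - \frac{6075}{8173} - \frac{48265}{39052} = - \frac{631710745}{319171996}$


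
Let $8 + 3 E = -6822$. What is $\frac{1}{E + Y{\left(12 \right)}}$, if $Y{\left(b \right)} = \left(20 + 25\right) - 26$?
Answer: $- \frac{3}{6773} \approx -0.00044294$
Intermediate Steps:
$E = - \frac{6830}{3}$ ($E = - \frac{8}{3} + \frac{1}{3} \left(-6822\right) = - \frac{8}{3} - 2274 = - \frac{6830}{3} \approx -2276.7$)
$Y{\left(b \right)} = 19$ ($Y{\left(b \right)} = 45 - 26 = 19$)
$\frac{1}{E + Y{\left(12 \right)}} = \frac{1}{- \frac{6830}{3} + 19} = \frac{1}{- \frac{6773}{3}} = - \frac{3}{6773}$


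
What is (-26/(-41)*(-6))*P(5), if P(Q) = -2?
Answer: 312/41 ≈ 7.6098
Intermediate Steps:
(-26/(-41)*(-6))*P(5) = (-26/(-41)*(-6))*(-2) = (-26*(-1/41)*(-6))*(-2) = ((26/41)*(-6))*(-2) = -156/41*(-2) = 312/41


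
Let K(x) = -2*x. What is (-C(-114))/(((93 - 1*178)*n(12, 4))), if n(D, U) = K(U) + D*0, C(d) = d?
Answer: 57/340 ≈ 0.16765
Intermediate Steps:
n(D, U) = -2*U (n(D, U) = -2*U + D*0 = -2*U + 0 = -2*U)
(-C(-114))/(((93 - 1*178)*n(12, 4))) = (-1*(-114))/(((93 - 1*178)*(-2*4))) = 114/(((93 - 178)*(-8))) = 114/((-85*(-8))) = 114/680 = 114*(1/680) = 57/340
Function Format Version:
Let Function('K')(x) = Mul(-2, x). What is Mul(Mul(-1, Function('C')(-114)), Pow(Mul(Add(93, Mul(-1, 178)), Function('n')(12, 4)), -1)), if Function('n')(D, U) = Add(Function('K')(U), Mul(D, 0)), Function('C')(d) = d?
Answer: Rational(57, 340) ≈ 0.16765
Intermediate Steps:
Function('n')(D, U) = Mul(-2, U) (Function('n')(D, U) = Add(Mul(-2, U), Mul(D, 0)) = Add(Mul(-2, U), 0) = Mul(-2, U))
Mul(Mul(-1, Function('C')(-114)), Pow(Mul(Add(93, Mul(-1, 178)), Function('n')(12, 4)), -1)) = Mul(Mul(-1, -114), Pow(Mul(Add(93, Mul(-1, 178)), Mul(-2, 4)), -1)) = Mul(114, Pow(Mul(Add(93, -178), -8), -1)) = Mul(114, Pow(Mul(-85, -8), -1)) = Mul(114, Pow(680, -1)) = Mul(114, Rational(1, 680)) = Rational(57, 340)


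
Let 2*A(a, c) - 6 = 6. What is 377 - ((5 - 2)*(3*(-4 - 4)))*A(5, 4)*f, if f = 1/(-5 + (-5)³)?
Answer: 24289/65 ≈ 373.68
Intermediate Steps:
A(a, c) = 6 (A(a, c) = 3 + (½)*6 = 3 + 3 = 6)
f = -1/130 (f = 1/(-5 - 125) = 1/(-130) = -1/130 ≈ -0.0076923)
377 - ((5 - 2)*(3*(-4 - 4)))*A(5, 4)*f = 377 - ((5 - 2)*(3*(-4 - 4)))*6*(-1)/130 = 377 - (3*(3*(-8)))*6*(-1)/130 = 377 - (3*(-24))*6*(-1)/130 = 377 - (-72*6)*(-1)/130 = 377 - (-432)*(-1)/130 = 377 - 1*216/65 = 377 - 216/65 = 24289/65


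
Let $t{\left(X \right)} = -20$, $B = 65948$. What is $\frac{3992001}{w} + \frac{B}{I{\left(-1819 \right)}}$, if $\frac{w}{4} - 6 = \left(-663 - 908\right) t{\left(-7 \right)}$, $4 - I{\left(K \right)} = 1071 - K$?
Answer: $\frac{1615493747}{181390872} \approx 8.9061$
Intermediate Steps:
$I{\left(K \right)} = -1067 + K$ ($I{\left(K \right)} = 4 - \left(1071 - K\right) = 4 + \left(-1071 + K\right) = -1067 + K$)
$w = 125704$ ($w = 24 + 4 \left(-663 - 908\right) \left(-20\right) = 24 + 4 \left(\left(-1571\right) \left(-20\right)\right) = 24 + 4 \cdot 31420 = 24 + 125680 = 125704$)
$\frac{3992001}{w} + \frac{B}{I{\left(-1819 \right)}} = \frac{3992001}{125704} + \frac{65948}{-1067 - 1819} = 3992001 \cdot \frac{1}{125704} + \frac{65948}{-2886} = \frac{3992001}{125704} + 65948 \left(- \frac{1}{2886}\right) = \frac{3992001}{125704} - \frac{32974}{1443} = \frac{1615493747}{181390872}$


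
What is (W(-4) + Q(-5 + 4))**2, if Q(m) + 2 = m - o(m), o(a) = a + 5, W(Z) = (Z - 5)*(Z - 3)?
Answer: 3136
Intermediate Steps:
W(Z) = (-5 + Z)*(-3 + Z)
o(a) = 5 + a
Q(m) = -7 (Q(m) = -2 + (m - (5 + m)) = -2 + (m + (-5 - m)) = -2 - 5 = -7)
(W(-4) + Q(-5 + 4))**2 = ((15 + (-4)**2 - 8*(-4)) - 7)**2 = ((15 + 16 + 32) - 7)**2 = (63 - 7)**2 = 56**2 = 3136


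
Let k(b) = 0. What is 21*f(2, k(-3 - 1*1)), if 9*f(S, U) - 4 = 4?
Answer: 56/3 ≈ 18.667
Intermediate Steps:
f(S, U) = 8/9 (f(S, U) = 4/9 + (⅑)*4 = 4/9 + 4/9 = 8/9)
21*f(2, k(-3 - 1*1)) = 21*(8/9) = 56/3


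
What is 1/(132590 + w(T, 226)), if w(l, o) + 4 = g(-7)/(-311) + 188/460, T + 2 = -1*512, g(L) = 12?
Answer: 35765/4741951527 ≈ 7.5423e-6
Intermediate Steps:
T = -514 (T = -2 - 1*512 = -2 - 512 = -514)
w(l, o) = -129823/35765 (w(l, o) = -4 + (12/(-311) + 188/460) = -4 + (12*(-1/311) + 188*(1/460)) = -4 + (-12/311 + 47/115) = -4 + 13237/35765 = -129823/35765)
1/(132590 + w(T, 226)) = 1/(132590 - 129823/35765) = 1/(4741951527/35765) = 35765/4741951527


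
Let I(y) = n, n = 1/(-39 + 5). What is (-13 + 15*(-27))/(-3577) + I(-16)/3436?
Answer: 48828855/417879448 ≈ 0.11685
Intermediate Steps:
n = -1/34 (n = 1/(-34) = -1/34 ≈ -0.029412)
I(y) = -1/34
(-13 + 15*(-27))/(-3577) + I(-16)/3436 = (-13 + 15*(-27))/(-3577) - 1/34/3436 = (-13 - 405)*(-1/3577) - 1/34*1/3436 = -418*(-1/3577) - 1/116824 = 418/3577 - 1/116824 = 48828855/417879448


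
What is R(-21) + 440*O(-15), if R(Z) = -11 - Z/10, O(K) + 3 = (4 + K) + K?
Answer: -127689/10 ≈ -12769.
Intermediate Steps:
O(K) = 1 + 2*K (O(K) = -3 + ((4 + K) + K) = -3 + (4 + 2*K) = 1 + 2*K)
R(Z) = -11 - Z/10
R(-21) + 440*O(-15) = (-11 - ⅒*(-21)) + 440*(1 + 2*(-15)) = (-11 + 21/10) + 440*(1 - 30) = -89/10 + 440*(-29) = -89/10 - 12760 = -127689/10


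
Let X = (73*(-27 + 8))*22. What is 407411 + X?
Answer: 376897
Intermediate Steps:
X = -30514 (X = (73*(-19))*22 = -1387*22 = -30514)
407411 + X = 407411 - 30514 = 376897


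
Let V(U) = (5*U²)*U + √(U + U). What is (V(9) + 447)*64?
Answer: 261888 + 192*√2 ≈ 2.6216e+5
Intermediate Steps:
V(U) = 5*U³ + √2*√U (V(U) = 5*U³ + √(2*U) = 5*U³ + √2*√U)
(V(9) + 447)*64 = ((5*9³ + √2*√9) + 447)*64 = ((5*729 + √2*3) + 447)*64 = ((3645 + 3*√2) + 447)*64 = (4092 + 3*√2)*64 = 261888 + 192*√2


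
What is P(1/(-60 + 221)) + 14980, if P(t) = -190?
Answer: 14790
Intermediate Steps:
P(1/(-60 + 221)) + 14980 = -190 + 14980 = 14790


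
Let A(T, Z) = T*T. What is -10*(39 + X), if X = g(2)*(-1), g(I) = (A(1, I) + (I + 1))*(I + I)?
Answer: -230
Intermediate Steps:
A(T, Z) = T²
g(I) = 2*I*(2 + I) (g(I) = (1² + (I + 1))*(I + I) = (1 + (1 + I))*(2*I) = (2 + I)*(2*I) = 2*I*(2 + I))
X = -16 (X = (2*2*(2 + 2))*(-1) = (2*2*4)*(-1) = 16*(-1) = -16)
-10*(39 + X) = -10*(39 - 16) = -10*23 = -230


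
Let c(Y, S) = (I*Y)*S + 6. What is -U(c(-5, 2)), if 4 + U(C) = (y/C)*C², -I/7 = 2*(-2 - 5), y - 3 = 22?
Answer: 24354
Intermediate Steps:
y = 25 (y = 3 + 22 = 25)
I = 98 (I = -14*(-2 - 5) = -14*(-7) = -7*(-14) = 98)
c(Y, S) = 6 + 98*S*Y (c(Y, S) = (98*Y)*S + 6 = 98*S*Y + 6 = 6 + 98*S*Y)
U(C) = -4 + 25*C (U(C) = -4 + (25/C)*C² = -4 + 25*C)
-U(c(-5, 2)) = -(-4 + 25*(6 + 98*2*(-5))) = -(-4 + 25*(6 - 980)) = -(-4 + 25*(-974)) = -(-4 - 24350) = -1*(-24354) = 24354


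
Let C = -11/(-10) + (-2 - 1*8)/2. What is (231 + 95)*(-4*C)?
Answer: 25428/5 ≈ 5085.6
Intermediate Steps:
C = -39/10 (C = -11*(-1/10) + (-2 - 8)*(1/2) = 11/10 - 10*1/2 = 11/10 - 5 = -39/10 ≈ -3.9000)
(231 + 95)*(-4*C) = (231 + 95)*(-4*(-39/10)) = 326*(78/5) = 25428/5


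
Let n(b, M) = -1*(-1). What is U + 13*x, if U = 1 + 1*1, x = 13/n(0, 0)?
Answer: 171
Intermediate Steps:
n(b, M) = 1
x = 13 (x = 13/1 = 13*1 = 13)
U = 2 (U = 1 + 1 = 2)
U + 13*x = 2 + 13*13 = 2 + 169 = 171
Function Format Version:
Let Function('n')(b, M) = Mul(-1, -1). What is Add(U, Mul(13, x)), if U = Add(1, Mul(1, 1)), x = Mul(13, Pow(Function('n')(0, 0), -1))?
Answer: 171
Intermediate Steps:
Function('n')(b, M) = 1
x = 13 (x = Mul(13, Pow(1, -1)) = Mul(13, 1) = 13)
U = 2 (U = Add(1, 1) = 2)
Add(U, Mul(13, x)) = Add(2, Mul(13, 13)) = Add(2, 169) = 171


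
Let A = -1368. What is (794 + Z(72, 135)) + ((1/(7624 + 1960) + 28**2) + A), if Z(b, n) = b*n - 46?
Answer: 94728257/9584 ≈ 9884.0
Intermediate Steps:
Z(b, n) = -46 + b*n
(794 + Z(72, 135)) + ((1/(7624 + 1960) + 28**2) + A) = (794 + (-46 + 72*135)) + ((1/(7624 + 1960) + 28**2) - 1368) = (794 + (-46 + 9720)) + ((1/9584 + 784) - 1368) = (794 + 9674) + ((1/9584 + 784) - 1368) = 10468 + (7513857/9584 - 1368) = 10468 - 5597055/9584 = 94728257/9584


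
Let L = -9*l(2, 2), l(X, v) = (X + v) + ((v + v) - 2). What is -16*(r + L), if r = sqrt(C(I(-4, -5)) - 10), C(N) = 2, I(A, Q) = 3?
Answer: 864 - 32*I*sqrt(2) ≈ 864.0 - 45.255*I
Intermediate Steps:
l(X, v) = -2 + X + 3*v (l(X, v) = (X + v) + (2*v - 2) = (X + v) + (-2 + 2*v) = -2 + X + 3*v)
r = 2*I*sqrt(2) (r = sqrt(2 - 10) = sqrt(-8) = 2*I*sqrt(2) ≈ 2.8284*I)
L = -54 (L = -9*(-2 + 2 + 3*2) = -9*(-2 + 2 + 6) = -9*6 = -54)
-16*(r + L) = -16*(2*I*sqrt(2) - 54) = -16*(-54 + 2*I*sqrt(2)) = 864 - 32*I*sqrt(2)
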